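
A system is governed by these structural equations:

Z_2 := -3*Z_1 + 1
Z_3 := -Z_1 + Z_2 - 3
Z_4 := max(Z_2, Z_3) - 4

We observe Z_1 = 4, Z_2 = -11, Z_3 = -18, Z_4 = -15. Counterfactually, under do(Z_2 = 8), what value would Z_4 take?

4

Under do(Z_2=8), the mechanism Z_2 := -3*Z_1 + 1 is discarded; Z_2 is fixed at 8.
Z_3 = -Z_1 + Z_2 - 3  [with Z_1=4, Z_2=8]  = 1
Z_4 = max(Z_2, Z_3) - 4  [with Z_2=8, Z_3=1]  = 4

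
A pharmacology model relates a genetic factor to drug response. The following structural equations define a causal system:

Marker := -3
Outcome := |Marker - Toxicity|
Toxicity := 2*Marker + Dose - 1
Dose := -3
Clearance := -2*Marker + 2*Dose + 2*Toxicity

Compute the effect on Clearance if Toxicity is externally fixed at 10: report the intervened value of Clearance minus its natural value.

40

The intervention breaks the incoming arrows to Toxicity: Toxicity := 2*Marker + Dose - 1 no longer applies, and Toxicity = 10.
Clearance = -2*Marker + 2*Dose + 2*Toxicity  [with Marker=-3, Dose=-3, Toxicity=10]  = 20
Without intervention: Toxicity = 2*Marker + Dose - 1  [with Marker=-3, Dose=-3]  = -10; Clearance = -2*Marker + 2*Dose + 2*Toxicity  [with Marker=-3, Dose=-3, Toxicity=-10]  = -20.
Change = 20 − (-20) = 40.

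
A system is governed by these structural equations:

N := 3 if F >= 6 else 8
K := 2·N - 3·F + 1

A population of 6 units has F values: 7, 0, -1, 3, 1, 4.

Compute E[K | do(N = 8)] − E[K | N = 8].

Under do(N=8), N's equation is replaced by N=8 for every unit. Per-unit K: -4, 17, 20, 8, 14, 5. Mean = 10.
Conditioning on N=8 selects the 5 unit(s) with F ∈ {0, -1, 3, 1, 4}. Their K values: 17, 20, 8, 14, 5. Mean = 12.8.
Difference = 10 − 12.8 = -2.8.

-2.8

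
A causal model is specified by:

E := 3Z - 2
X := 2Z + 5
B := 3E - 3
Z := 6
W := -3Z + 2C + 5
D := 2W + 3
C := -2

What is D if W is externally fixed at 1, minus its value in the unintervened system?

36

do(W=1) replaces the equation W := -3Z + 2C + 5 with the constant W = 1.
D = 2W + 3  [with W=1]  = 5
Without intervention: W = -3Z + 2C + 5  [with Z=6, C=-2]  = -17; D = 2W + 3  [with W=-17]  = -31.
Change = 5 − (-31) = 36.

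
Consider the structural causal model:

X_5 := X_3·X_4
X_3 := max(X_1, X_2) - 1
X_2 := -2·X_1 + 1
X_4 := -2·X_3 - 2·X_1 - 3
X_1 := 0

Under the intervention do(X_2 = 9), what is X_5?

do(X_2=9) replaces the equation X_2 := -2·X_1 + 1 with the constant X_2 = 9.
X_3 = max(X_1, X_2) - 1  [with X_1=0, X_2=9]  = 8
X_4 = -2·X_3 - 2·X_1 - 3  [with X_3=8, X_1=0]  = -19
X_5 = X_3·X_4  [with X_3=8, X_4=-19]  = -152

-152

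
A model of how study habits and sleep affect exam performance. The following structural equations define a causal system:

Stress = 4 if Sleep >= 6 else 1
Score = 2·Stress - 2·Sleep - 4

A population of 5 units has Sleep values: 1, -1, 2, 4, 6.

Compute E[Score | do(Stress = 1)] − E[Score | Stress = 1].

-1.8

The intervention sets Stress=1 in all 5 units regardless of Sleep. Recomputing Score per unit gives -4, 0, -6, -10, -14; average -6.8.
Conditioning on Stress=1 selects the 4 unit(s) with Sleep ∈ {1, -1, 2, 4}. Their Score values: -4, 0, -6, -10. Mean = -5.
Difference = -6.8 − (-5) = -1.8.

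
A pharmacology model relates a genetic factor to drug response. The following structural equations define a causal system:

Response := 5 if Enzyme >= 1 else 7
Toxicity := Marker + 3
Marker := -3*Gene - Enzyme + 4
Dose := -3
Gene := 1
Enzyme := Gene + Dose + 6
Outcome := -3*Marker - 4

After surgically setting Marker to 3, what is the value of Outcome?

-13

The intervention breaks the incoming arrows to Marker: Marker := -3*Gene - Enzyme + 4 no longer applies, and Marker = 3.
Outcome = -3*Marker - 4  [with Marker=3]  = -13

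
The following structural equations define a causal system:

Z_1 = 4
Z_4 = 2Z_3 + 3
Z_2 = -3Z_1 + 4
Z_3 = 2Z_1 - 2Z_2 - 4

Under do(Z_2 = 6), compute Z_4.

Under do(Z_2=6), the mechanism Z_2 = -3Z_1 + 4 is discarded; Z_2 is fixed at 6.
Z_3 = 2Z_1 - 2Z_2 - 4  [with Z_1=4, Z_2=6]  = -8
Z_4 = 2Z_3 + 3  [with Z_3=-8]  = -13

-13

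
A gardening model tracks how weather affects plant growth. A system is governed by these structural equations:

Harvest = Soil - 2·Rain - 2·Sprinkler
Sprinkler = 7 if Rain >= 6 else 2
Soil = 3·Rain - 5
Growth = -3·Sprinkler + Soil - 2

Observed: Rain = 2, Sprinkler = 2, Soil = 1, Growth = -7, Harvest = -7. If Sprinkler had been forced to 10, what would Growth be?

Under do(Sprinkler=10), the mechanism Sprinkler = 7 if Rain >= 6 else 2 is discarded; Sprinkler is fixed at 10.
Soil = 3·Rain - 5  [with Rain=2]  = 1
Growth = -3·Sprinkler + Soil - 2  [with Sprinkler=10, Soil=1]  = -31

-31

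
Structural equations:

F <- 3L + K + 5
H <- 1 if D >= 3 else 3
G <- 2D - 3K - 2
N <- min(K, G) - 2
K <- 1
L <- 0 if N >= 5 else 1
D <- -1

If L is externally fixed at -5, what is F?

-9

The intervention breaks the incoming arrows to L: L <- 0 if N >= 5 else 1 no longer applies, and L = -5.
F = 3L + K + 5  [with L=-5, K=1]  = -9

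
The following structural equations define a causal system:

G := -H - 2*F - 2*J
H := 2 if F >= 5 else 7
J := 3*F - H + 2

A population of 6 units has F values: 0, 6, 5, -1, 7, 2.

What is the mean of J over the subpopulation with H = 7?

E[J|H=7] averages over only the 3 units with H=7 (F = 0, -1, 2): J = -5, -8, 1, mean -4.

-4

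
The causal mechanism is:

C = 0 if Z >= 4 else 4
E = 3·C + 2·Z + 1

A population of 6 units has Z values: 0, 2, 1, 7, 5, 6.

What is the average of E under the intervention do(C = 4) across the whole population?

Every unit gets C=4 under the intervention. E values become 13, 17, 15, 27, 23, 25; E[E|do(C=4)] = 20.

20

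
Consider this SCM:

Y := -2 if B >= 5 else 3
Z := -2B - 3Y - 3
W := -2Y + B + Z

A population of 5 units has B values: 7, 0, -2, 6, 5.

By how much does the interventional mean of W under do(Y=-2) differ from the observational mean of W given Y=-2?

2.8

do(Y=-2) breaks Y's dependence on B. With Y=-2 fixed, W across the units is 0, 7, 9, 1, 2, mean 3.8.
Observing Y=-2 restricts to units where Y's equation naturally yields -2: B ∈ {7, 6, 5}. In that subpopulation W = 0, 1, 2, mean 1.
Difference = 3.8 − 1 = 2.8.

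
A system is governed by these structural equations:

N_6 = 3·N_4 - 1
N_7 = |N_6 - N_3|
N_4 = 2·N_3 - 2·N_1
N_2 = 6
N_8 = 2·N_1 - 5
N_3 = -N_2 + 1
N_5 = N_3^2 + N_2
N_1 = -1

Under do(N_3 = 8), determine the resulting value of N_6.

The intervention breaks the incoming arrows to N_3: N_3 = -N_2 + 1 no longer applies, and N_3 = 8.
N_4 = 2·N_3 - 2·N_1  [with N_3=8, N_1=-1]  = 18
N_6 = 3·N_4 - 1  [with N_4=18]  = 53

53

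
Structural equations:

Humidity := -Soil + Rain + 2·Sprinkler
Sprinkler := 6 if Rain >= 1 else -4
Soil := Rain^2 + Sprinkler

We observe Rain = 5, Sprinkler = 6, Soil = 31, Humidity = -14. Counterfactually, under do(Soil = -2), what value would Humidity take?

The intervention breaks the incoming arrows to Soil: Soil := Rain^2 + Sprinkler no longer applies, and Soil = -2.
Sprinkler = 6 if Rain >= 1 else -4  [with Rain=5]  = 6
Humidity = -Soil + Rain + 2·Sprinkler  [with Soil=-2, Rain=5, Sprinkler=6]  = 19

19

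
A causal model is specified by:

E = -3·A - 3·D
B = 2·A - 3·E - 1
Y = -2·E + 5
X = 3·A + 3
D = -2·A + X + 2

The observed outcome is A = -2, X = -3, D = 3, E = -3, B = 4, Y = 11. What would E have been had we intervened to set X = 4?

-24

Under do(X=4), the mechanism X = 3·A + 3 is discarded; X is fixed at 4.
D = -2·A + X + 2  [with A=-2, X=4]  = 10
E = -3·A - 3·D  [with A=-2, D=10]  = -24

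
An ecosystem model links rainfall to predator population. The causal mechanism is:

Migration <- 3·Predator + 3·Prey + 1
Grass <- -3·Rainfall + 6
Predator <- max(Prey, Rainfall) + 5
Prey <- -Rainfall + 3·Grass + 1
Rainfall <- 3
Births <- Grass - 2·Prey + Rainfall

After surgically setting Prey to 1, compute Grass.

-3

Under do(Prey=1), the mechanism Prey <- -Rainfall + 3·Grass + 1 is discarded; Prey is fixed at 1.
Since Grass is not a descendant of the intervened variable, it is unaffected.
Grass = -3·Rainfall + 6  [with Rainfall=3]  = -3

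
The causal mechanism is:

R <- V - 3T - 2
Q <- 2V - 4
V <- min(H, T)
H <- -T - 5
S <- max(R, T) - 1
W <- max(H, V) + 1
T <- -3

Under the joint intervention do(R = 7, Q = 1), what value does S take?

6

Setting R = 7, Q = 1 by intervention discards those variables' equations.
S = max(R, T) - 1  [with R=7, T=-3]  = 6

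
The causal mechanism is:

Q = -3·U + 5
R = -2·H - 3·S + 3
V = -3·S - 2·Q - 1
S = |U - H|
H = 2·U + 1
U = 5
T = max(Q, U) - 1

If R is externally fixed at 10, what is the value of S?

6

Under do(R=10), the mechanism R = -2·H - 3·S + 3 is discarded; R is fixed at 10.
Since S is not a descendant of the intervened variable, it is unaffected.
H = 2·U + 1  [with U=5]  = 11
S = |U - H|  [with U=5, H=11]  = 6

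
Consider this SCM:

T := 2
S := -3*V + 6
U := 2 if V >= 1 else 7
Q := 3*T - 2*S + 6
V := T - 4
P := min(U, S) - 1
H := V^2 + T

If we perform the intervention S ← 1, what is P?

0

Under do(S=1), the mechanism S := -3*V + 6 is discarded; S is fixed at 1.
V = T - 4  [with T=2]  = -2
U = 2 if V >= 1 else 7  [with V=-2]  = 7
P = min(U, S) - 1  [with U=7, S=1]  = 0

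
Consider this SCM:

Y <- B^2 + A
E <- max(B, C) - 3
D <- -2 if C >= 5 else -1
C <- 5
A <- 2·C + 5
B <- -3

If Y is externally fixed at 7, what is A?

15

The intervention breaks the incoming arrows to Y: Y <- B^2 + A no longer applies, and Y = 7.
Since A is not a descendant of the intervened variable, it is unaffected.
A = 2·C + 5  [with C=5]  = 15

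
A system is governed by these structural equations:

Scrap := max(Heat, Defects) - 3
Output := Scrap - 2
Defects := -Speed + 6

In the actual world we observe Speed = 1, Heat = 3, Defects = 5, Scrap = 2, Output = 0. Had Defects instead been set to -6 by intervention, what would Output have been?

do(Defects=-6) replaces the equation Defects := -Speed + 6 with the constant Defects = -6.
Scrap = max(Heat, Defects) - 3  [with Heat=3, Defects=-6]  = 0
Output = Scrap - 2  [with Scrap=0]  = -2

-2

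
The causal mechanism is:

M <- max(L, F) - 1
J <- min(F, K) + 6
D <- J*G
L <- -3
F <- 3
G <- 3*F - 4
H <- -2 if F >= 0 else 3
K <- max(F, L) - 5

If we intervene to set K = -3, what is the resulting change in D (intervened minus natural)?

Under do(K=-3), the mechanism K <- max(F, L) - 5 is discarded; K is fixed at -3.
G = 3*F - 4  [with F=3]  = 5
J = min(F, K) + 6  [with F=3, K=-3]  = 3
D = J*G  [with J=3, G=5]  = 15
Without intervention: G = 3*F - 4  [with F=3]  = 5; K = max(F, L) - 5  [with F=3, L=-3]  = -2; J = min(F, K) + 6  [with F=3, K=-2]  = 4; D = J*G  [with J=4, G=5]  = 20.
Change = 15 − 20 = -5.

-5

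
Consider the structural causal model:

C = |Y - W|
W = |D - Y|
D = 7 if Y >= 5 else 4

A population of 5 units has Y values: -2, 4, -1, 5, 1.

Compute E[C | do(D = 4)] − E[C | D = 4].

Every unit gets D=4 under the intervention. C values become 8, 4, 6, 4, 2; E[C|do(D=4)] = 4.8.
Observing D=4 restricts to units where D's equation naturally yields 4: Y ∈ {-2, 4, -1, 1}. In that subpopulation C = 8, 4, 6, 2, mean 5.
Difference = 4.8 − 5 = -0.2.

-0.2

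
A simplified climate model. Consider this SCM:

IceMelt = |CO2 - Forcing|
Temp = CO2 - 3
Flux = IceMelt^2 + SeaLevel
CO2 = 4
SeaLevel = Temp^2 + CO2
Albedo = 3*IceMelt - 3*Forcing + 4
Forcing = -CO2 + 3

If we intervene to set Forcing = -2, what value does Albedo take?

28

do(Forcing=-2) replaces the equation Forcing = -CO2 + 3 with the constant Forcing = -2.
IceMelt = |CO2 - Forcing|  [with CO2=4, Forcing=-2]  = 6
Albedo = 3*IceMelt - 3*Forcing + 4  [with IceMelt=6, Forcing=-2]  = 28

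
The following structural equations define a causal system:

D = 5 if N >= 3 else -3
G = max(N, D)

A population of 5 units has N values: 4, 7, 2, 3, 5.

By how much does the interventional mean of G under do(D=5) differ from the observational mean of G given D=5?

Under do(D=5), D's equation is replaced by D=5 for every unit. Per-unit G: 5, 7, 5, 5, 5. Mean = 5.4.
E[G|D=5] averages over only the 4 units with D=5 (N = 4, 7, 3, 5): G = 5, 7, 5, 5, mean 5.5.
Difference = 5.4 − 5.5 = -0.1.

-0.1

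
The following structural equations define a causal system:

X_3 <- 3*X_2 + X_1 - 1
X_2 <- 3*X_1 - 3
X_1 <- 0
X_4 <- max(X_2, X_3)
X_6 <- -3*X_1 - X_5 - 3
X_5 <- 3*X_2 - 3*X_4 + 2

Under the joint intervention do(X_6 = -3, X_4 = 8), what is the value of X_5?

Setting X_6 = -3, X_4 = 8 by intervention discards those variables' equations.
X_2 = 3*X_1 - 3  [with X_1=0]  = -3
X_5 = 3*X_2 - 3*X_4 + 2  [with X_2=-3, X_4=8]  = -31

-31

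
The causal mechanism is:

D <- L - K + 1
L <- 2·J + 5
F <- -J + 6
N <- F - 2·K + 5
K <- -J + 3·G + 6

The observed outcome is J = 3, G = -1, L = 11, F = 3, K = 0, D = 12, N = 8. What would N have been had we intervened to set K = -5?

18

Under do(K=-5), the mechanism K <- -J + 3·G + 6 is discarded; K is fixed at -5.
F = -J + 6  [with J=3]  = 3
N = F - 2·K + 5  [with F=3, K=-5]  = 18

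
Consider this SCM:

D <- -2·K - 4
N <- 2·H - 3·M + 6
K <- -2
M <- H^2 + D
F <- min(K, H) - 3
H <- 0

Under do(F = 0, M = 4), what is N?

Setting F = 0, M = 4 by intervention discards those variables' equations.
N = 2·H - 3·M + 6  [with H=0, M=4]  = -6

-6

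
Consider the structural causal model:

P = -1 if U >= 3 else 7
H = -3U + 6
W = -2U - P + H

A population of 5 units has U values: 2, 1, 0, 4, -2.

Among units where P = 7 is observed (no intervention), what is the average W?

-2.25

E[W|P=7] averages over only the 4 units with P=7 (U = 2, 1, 0, -2): W = -11, -6, -1, 9, mean -2.25.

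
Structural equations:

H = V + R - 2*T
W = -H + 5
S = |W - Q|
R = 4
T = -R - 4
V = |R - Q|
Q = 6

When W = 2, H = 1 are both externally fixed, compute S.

Setting W = 2, H = 1 by intervention discards those variables' equations.
S = |W - Q|  [with W=2, Q=6]  = 4

4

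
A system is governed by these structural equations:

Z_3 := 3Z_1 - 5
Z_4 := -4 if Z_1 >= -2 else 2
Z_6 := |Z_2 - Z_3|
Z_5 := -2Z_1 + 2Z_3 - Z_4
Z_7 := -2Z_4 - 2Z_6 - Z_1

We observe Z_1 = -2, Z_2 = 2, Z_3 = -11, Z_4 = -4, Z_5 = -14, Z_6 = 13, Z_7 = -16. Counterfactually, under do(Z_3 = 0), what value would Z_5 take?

do(Z_3=0) replaces the equation Z_3 := 3Z_1 - 5 with the constant Z_3 = 0.
Z_4 = -4 if Z_1 >= -2 else 2  [with Z_1=-2]  = -4
Z_5 = -2Z_1 + 2Z_3 - Z_4  [with Z_1=-2, Z_3=0, Z_4=-4]  = 8

8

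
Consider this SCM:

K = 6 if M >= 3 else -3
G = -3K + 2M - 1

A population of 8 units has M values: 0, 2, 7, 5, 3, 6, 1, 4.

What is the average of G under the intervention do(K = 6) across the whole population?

-12

Under do(K=6), K's equation is replaced by K=6 for every unit. Per-unit G: -19, -15, -5, -9, -13, -7, -17, -11. Mean = -12.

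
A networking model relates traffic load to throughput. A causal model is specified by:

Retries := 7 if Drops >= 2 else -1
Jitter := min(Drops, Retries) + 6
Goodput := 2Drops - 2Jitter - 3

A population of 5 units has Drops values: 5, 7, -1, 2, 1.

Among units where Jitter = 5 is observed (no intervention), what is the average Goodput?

Observing Jitter=5 restricts to units where Jitter's equation naturally yields 5: Drops ∈ {-1, 1}. In that subpopulation Goodput = -15, -11, mean -13.

-13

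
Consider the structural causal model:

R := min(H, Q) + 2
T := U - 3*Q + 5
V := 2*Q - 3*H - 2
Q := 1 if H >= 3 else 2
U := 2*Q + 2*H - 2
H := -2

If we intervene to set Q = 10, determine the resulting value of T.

-11

Under do(Q=10), the mechanism Q := 1 if H >= 3 else 2 is discarded; Q is fixed at 10.
U = 2*Q + 2*H - 2  [with Q=10, H=-2]  = 14
T = U - 3*Q + 5  [with U=14, Q=10]  = -11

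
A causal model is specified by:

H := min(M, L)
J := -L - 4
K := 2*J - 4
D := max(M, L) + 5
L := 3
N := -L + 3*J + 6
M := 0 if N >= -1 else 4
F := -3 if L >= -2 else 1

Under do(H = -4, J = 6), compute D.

The joint intervention fixes H = -4, J = 6, removing each variable's own equation.
N = -L + 3*J + 6  [with L=3, J=6]  = 21
M = 0 if N >= -1 else 4  [with N=21]  = 0
D = max(M, L) + 5  [with M=0, L=3]  = 8

8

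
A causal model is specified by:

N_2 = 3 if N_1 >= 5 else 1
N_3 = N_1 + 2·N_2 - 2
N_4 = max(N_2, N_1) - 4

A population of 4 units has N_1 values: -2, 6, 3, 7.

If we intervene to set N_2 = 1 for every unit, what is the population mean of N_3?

do(N_2=1) breaks N_2's dependence on N_1. With N_2=1 fixed, N_3 across the units is -2, 6, 3, 7, mean 3.5.

3.5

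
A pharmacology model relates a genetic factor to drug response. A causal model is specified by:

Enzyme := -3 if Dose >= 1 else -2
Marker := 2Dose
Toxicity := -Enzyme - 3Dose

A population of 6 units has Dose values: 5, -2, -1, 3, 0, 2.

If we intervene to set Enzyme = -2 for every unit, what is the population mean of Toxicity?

do(Enzyme=-2) breaks Enzyme's dependence on Dose. With Enzyme=-2 fixed, Toxicity across the units is -13, 8, 5, -7, 2, -4, mean -1.5.

-1.5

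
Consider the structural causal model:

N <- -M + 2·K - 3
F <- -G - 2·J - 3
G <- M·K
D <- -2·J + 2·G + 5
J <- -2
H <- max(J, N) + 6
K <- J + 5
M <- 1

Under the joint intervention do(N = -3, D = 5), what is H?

Setting N = -3, D = 5 by intervention discards those variables' equations.
H = max(J, N) + 6  [with J=-2, N=-3]  = 4

4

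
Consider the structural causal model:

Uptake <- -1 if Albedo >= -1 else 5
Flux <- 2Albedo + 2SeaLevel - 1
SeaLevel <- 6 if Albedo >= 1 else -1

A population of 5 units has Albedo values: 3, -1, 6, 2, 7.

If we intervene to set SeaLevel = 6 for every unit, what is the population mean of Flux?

17.8

Every unit gets SeaLevel=6 under the intervention. Flux values become 17, 9, 23, 15, 25; E[Flux|do(SeaLevel=6)] = 17.8.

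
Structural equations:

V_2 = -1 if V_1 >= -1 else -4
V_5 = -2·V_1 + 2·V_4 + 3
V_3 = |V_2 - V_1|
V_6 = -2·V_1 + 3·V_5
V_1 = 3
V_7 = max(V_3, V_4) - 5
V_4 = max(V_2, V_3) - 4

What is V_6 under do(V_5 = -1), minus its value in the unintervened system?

The intervention breaks the incoming arrows to V_5: V_5 = -2·V_1 + 2·V_4 + 3 no longer applies, and V_5 = -1.
V_6 = -2·V_1 + 3·V_5  [with V_1=3, V_5=-1]  = -9
Without intervention: V_2 = -1 if V_1 >= -1 else -4  [with V_1=3]  = -1; V_3 = |V_2 - V_1|  [with V_2=-1, V_1=3]  = 4; V_4 = max(V_2, V_3) - 4  [with V_2=-1, V_3=4]  = 0; V_5 = -2·V_1 + 2·V_4 + 3  [with V_1=3, V_4=0]  = -3; V_6 = -2·V_1 + 3·V_5  [with V_1=3, V_5=-3]  = -15.
Change = -9 − (-15) = 6.

6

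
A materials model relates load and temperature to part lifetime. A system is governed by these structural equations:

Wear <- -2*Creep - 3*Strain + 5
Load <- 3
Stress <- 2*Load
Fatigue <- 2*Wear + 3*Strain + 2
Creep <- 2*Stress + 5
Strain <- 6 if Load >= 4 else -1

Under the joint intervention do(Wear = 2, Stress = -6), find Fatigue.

The joint intervention fixes Wear = 2, Stress = -6, removing each variable's own equation.
Strain = 6 if Load >= 4 else -1  [with Load=3]  = -1
Fatigue = 2*Wear + 3*Strain + 2  [with Wear=2, Strain=-1]  = 3

3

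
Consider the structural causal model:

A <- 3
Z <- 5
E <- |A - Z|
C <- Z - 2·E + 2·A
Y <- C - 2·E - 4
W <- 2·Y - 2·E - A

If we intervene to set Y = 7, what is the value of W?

The intervention breaks the incoming arrows to Y: Y <- C - 2·E - 4 no longer applies, and Y = 7.
E = |A - Z|  [with A=3, Z=5]  = 2
W = 2·Y - 2·E - A  [with Y=7, E=2, A=3]  = 7

7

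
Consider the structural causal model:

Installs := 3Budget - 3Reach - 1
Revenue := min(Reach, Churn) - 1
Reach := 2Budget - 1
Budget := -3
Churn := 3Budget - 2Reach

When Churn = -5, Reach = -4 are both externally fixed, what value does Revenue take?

The joint intervention fixes Churn = -5, Reach = -4, removing each variable's own equation.
Revenue = min(Reach, Churn) - 1  [with Reach=-4, Churn=-5]  = -6

-6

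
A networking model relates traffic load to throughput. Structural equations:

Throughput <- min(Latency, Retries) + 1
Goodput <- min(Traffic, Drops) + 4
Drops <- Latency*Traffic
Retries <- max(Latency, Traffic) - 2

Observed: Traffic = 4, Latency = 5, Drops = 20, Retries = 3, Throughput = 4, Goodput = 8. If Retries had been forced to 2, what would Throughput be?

3

Intervening sets Retries = 2 and removes its equation (Retries <- max(Latency, Traffic) - 2).
Throughput = min(Latency, Retries) + 1  [with Latency=5, Retries=2]  = 3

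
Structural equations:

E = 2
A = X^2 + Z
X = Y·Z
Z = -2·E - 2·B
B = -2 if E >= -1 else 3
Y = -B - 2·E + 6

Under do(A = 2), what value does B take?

-2

do(A=2) replaces the equation A = X^2 + Z with the constant A = 2.
B is not downstream of the intervention, so its value is determined by the original equations.
B = -2 if E >= -1 else 3  [with E=2]  = -2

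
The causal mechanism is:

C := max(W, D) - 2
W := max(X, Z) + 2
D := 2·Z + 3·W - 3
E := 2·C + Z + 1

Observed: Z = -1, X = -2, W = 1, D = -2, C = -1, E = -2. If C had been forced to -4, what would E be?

-8

The intervention breaks the incoming arrows to C: C := max(W, D) - 2 no longer applies, and C = -4.
E = 2·C + Z + 1  [with C=-4, Z=-1]  = -8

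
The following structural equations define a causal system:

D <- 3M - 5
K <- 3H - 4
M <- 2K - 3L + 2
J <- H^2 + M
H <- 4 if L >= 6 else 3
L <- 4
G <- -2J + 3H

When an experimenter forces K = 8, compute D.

13

The intervention breaks the incoming arrows to K: K <- 3H - 4 no longer applies, and K = 8.
M = 2K - 3L + 2  [with K=8, L=4]  = 6
D = 3M - 5  [with M=6]  = 13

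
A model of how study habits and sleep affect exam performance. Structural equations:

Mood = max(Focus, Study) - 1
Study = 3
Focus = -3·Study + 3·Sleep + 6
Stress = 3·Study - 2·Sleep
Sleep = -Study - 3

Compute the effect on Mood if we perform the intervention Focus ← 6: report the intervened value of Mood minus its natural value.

3

Intervening sets Focus = 6 and removes its equation (Focus = -3·Study + 3·Sleep + 6).
Mood = max(Focus, Study) - 1  [with Focus=6, Study=3]  = 5
Without intervention: Sleep = -Study - 3  [with Study=3]  = -6; Focus = -3·Study + 3·Sleep + 6  [with Study=3, Sleep=-6]  = -21; Mood = max(Focus, Study) - 1  [with Focus=-21, Study=3]  = 2.
Change = 5 − 2 = 3.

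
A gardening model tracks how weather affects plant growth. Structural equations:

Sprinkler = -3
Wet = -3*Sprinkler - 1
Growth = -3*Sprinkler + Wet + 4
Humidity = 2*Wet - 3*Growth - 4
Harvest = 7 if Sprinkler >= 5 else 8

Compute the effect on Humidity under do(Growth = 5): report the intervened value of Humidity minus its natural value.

48

The intervention breaks the incoming arrows to Growth: Growth = -3*Sprinkler + Wet + 4 no longer applies, and Growth = 5.
Wet = -3*Sprinkler - 1  [with Sprinkler=-3]  = 8
Humidity = 2*Wet - 3*Growth - 4  [with Wet=8, Growth=5]  = -3
Without intervention: Wet = -3*Sprinkler - 1  [with Sprinkler=-3]  = 8; Growth = -3*Sprinkler + Wet + 4  [with Sprinkler=-3, Wet=8]  = 21; Humidity = 2*Wet - 3*Growth - 4  [with Wet=8, Growth=21]  = -51.
Change = -3 − (-51) = 48.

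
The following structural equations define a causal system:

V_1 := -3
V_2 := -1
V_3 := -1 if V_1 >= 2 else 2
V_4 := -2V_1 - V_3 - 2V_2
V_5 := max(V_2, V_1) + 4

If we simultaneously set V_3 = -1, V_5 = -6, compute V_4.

The joint intervention fixes V_3 = -1, V_5 = -6, removing each variable's own equation.
V_4 = -2V_1 - V_3 - 2V_2  [with V_1=-3, V_3=-1, V_2=-1]  = 9

9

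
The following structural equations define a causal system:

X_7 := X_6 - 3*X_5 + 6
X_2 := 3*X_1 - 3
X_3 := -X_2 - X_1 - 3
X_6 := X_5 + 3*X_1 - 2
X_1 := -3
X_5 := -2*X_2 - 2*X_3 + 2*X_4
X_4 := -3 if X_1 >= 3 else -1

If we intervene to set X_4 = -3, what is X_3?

12

Under do(X_4=-3), the mechanism X_4 := -3 if X_1 >= 3 else -1 is discarded; X_4 is fixed at -3.
Since X_3 is not a descendant of the intervened variable, it is unaffected.
X_2 = 3*X_1 - 3  [with X_1=-3]  = -12
X_3 = -X_2 - X_1 - 3  [with X_2=-12, X_1=-3]  = 12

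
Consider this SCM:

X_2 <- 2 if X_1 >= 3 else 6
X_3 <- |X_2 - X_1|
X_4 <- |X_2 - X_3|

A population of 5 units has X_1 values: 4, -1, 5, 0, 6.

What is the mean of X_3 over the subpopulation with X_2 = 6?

6.5

Observing X_2=6 restricts to units where X_2's equation naturally yields 6: X_1 ∈ {-1, 0}. In that subpopulation X_3 = 7, 6, mean 6.5.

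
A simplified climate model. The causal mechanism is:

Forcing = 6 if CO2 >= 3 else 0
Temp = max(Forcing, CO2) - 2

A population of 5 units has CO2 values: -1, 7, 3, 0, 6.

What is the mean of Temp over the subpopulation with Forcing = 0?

-2

Conditioning on Forcing=0 selects the 2 unit(s) with CO2 ∈ {-1, 0}. Their Temp values: -2, -2. Mean = -2.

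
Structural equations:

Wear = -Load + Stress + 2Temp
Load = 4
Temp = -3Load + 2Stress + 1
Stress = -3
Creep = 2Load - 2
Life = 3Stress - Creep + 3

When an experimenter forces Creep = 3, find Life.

-9

Under do(Creep=3), the mechanism Creep = 2Load - 2 is discarded; Creep is fixed at 3.
Life = 3Stress - Creep + 3  [with Stress=-3, Creep=3]  = -9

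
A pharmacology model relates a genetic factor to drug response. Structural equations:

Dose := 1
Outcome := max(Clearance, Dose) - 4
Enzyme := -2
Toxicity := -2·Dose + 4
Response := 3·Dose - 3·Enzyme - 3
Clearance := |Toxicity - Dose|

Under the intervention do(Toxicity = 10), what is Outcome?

5

Under do(Toxicity=10), the mechanism Toxicity := -2·Dose + 4 is discarded; Toxicity is fixed at 10.
Clearance = |Toxicity - Dose|  [with Toxicity=10, Dose=1]  = 9
Outcome = max(Clearance, Dose) - 4  [with Clearance=9, Dose=1]  = 5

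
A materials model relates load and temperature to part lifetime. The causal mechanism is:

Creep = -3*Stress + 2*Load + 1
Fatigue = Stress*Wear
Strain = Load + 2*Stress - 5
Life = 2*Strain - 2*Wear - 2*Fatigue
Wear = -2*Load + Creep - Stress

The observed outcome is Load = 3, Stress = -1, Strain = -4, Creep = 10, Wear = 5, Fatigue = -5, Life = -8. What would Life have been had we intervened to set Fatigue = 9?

Intervening sets Fatigue = 9 and removes its equation (Fatigue = Stress*Wear).
Strain = Load + 2*Stress - 5  [with Load=3, Stress=-1]  = -4
Creep = -3*Stress + 2*Load + 1  [with Stress=-1, Load=3]  = 10
Wear = -2*Load + Creep - Stress  [with Load=3, Creep=10, Stress=-1]  = 5
Life = 2*Strain - 2*Wear - 2*Fatigue  [with Strain=-4, Wear=5, Fatigue=9]  = -36

-36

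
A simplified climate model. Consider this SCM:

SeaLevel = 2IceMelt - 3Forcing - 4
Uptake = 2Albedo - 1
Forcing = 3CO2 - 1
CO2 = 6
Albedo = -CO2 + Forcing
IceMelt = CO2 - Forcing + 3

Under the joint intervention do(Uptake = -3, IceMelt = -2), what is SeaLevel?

-59

Under do(Uptake = -3, IceMelt = -2), each intervened variable's structural equation is replaced by its fixed value.
Forcing = 3CO2 - 1  [with CO2=6]  = 17
SeaLevel = 2IceMelt - 3Forcing - 4  [with IceMelt=-2, Forcing=17]  = -59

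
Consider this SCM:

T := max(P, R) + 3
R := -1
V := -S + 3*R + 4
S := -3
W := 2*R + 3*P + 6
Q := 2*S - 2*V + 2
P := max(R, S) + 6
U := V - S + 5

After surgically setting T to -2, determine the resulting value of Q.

-12

The intervention breaks the incoming arrows to T: T := max(P, R) + 3 no longer applies, and T = -2.
No directed path runs from T to Q, so Q keeps its natural value.
V = -S + 3*R + 4  [with S=-3, R=-1]  = 4
Q = 2*S - 2*V + 2  [with S=-3, V=4]  = -12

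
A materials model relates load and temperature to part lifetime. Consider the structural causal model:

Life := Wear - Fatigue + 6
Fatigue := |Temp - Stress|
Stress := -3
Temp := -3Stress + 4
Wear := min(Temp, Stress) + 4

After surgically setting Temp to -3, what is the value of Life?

7

do(Temp=-3) replaces the equation Temp := -3Stress + 4 with the constant Temp = -3.
Wear = min(Temp, Stress) + 4  [with Temp=-3, Stress=-3]  = 1
Fatigue = |Temp - Stress|  [with Temp=-3, Stress=-3]  = 0
Life = Wear - Fatigue + 6  [with Wear=1, Fatigue=0]  = 7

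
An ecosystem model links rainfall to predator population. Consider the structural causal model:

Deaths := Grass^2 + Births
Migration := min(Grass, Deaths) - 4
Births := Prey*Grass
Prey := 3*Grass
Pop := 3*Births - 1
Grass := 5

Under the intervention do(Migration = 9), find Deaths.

The intervention breaks the incoming arrows to Migration: Migration := min(Grass, Deaths) - 4 no longer applies, and Migration = 9.
Since Deaths is not a descendant of the intervened variable, it is unaffected.
Prey = 3*Grass  [with Grass=5]  = 15
Births = Prey*Grass  [with Prey=15, Grass=5]  = 75
Deaths = Grass^2 + Births  [with Grass=5, Births=75]  = 100

100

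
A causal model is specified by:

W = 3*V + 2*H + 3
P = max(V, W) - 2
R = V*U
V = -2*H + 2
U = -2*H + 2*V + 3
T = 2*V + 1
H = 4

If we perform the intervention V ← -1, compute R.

do(V=-1) replaces the equation V = -2*H + 2 with the constant V = -1.
U = -2*H + 2*V + 3  [with H=4, V=-1]  = -7
R = V*U  [with V=-1, U=-7]  = 7

7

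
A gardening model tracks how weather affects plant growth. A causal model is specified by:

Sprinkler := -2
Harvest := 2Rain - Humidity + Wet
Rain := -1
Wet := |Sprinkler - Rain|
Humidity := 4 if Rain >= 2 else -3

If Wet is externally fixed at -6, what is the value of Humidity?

-3

The intervention breaks the incoming arrows to Wet: Wet := |Sprinkler - Rain| no longer applies, and Wet = -6.
Humidity is not downstream of the intervention, so its value is determined by the original equations.
Humidity = 4 if Rain >= 2 else -3  [with Rain=-1]  = -3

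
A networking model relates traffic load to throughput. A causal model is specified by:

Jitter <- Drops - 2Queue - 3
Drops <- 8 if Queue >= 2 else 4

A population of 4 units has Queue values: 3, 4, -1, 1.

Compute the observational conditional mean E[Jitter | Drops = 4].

Observing Drops=4 restricts to units where Drops's equation naturally yields 4: Queue ∈ {-1, 1}. In that subpopulation Jitter = 3, -1, mean 1.

1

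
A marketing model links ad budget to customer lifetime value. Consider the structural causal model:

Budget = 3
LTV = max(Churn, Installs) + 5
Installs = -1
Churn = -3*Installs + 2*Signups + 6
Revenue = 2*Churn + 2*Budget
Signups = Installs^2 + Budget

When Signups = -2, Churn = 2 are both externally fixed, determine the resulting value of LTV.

7

Setting Signups = -2, Churn = 2 by intervention discards those variables' equations.
LTV = max(Churn, Installs) + 5  [with Churn=2, Installs=-1]  = 7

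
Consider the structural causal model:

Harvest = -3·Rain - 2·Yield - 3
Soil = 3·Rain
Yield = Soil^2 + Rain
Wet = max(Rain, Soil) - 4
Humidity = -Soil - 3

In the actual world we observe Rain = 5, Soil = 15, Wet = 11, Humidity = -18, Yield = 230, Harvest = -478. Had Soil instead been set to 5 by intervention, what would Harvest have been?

Under do(Soil=5), the mechanism Soil = 3·Rain is discarded; Soil is fixed at 5.
Yield = Soil^2 + Rain  [with Soil=5, Rain=5]  = 30
Harvest = -3·Rain - 2·Yield - 3  [with Rain=5, Yield=30]  = -78

-78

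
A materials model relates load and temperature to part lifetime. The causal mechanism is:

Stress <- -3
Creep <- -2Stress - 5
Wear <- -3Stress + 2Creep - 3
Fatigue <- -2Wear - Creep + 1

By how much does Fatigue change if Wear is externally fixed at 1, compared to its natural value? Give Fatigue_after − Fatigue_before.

The intervention breaks the incoming arrows to Wear: Wear <- -3Stress + 2Creep - 3 no longer applies, and Wear = 1.
Creep = -2Stress - 5  [with Stress=-3]  = 1
Fatigue = -2Wear - Creep + 1  [with Wear=1, Creep=1]  = -2
Without intervention: Creep = -2Stress - 5  [with Stress=-3]  = 1; Wear = -3Stress + 2Creep - 3  [with Stress=-3, Creep=1]  = 8; Fatigue = -2Wear - Creep + 1  [with Wear=8, Creep=1]  = -16.
Change = -2 − (-16) = 14.

14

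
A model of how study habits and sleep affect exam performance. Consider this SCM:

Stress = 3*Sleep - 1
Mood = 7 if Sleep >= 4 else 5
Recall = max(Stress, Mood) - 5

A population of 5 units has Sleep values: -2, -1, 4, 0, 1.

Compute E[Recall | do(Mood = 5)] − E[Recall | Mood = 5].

1.2

Under do(Mood=5), Mood's equation is replaced by Mood=5 for every unit. Per-unit Recall: 0, 0, 6, 0, 0. Mean = 1.2.
Observing Mood=5 restricts to units where Mood's equation naturally yields 5: Sleep ∈ {-2, -1, 0, 1}. In that subpopulation Recall = 0, 0, 0, 0, mean 0.
Difference = 1.2 − 0 = 1.2.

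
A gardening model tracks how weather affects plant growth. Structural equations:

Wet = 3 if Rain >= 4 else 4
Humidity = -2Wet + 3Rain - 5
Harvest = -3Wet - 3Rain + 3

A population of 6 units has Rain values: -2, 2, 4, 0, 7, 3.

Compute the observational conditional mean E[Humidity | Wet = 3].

E[Humidity|Wet=3] averages over only the 2 units with Wet=3 (Rain = 4, 7): Humidity = 1, 10, mean 5.5.

5.5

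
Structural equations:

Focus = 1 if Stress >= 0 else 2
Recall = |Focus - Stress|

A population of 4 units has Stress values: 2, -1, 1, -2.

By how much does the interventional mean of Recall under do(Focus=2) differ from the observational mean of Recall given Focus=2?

-1.5

Every unit gets Focus=2 under the intervention. Recall values become 0, 3, 1, 4; E[Recall|do(Focus=2)] = 2.
E[Recall|Focus=2] averages over only the 2 units with Focus=2 (Stress = -1, -2): Recall = 3, 4, mean 3.5.
Difference = 2 − 3.5 = -1.5.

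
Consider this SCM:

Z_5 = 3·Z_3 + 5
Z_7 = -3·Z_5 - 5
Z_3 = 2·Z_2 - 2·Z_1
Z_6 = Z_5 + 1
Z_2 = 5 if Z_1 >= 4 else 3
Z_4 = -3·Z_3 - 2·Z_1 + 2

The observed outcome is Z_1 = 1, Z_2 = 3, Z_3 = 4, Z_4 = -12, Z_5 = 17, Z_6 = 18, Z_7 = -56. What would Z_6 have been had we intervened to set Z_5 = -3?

The intervention breaks the incoming arrows to Z_5: Z_5 = 3·Z_3 + 5 no longer applies, and Z_5 = -3.
Z_6 = Z_5 + 1  [with Z_5=-3]  = -2

-2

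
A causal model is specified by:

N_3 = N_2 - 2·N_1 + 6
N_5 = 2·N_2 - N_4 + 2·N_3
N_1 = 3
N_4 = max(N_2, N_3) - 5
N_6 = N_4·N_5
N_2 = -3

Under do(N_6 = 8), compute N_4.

-8

do(N_6=8) replaces the equation N_6 = N_4·N_5 with the constant N_6 = 8.
No directed path runs from N_6 to N_4, so N_4 keeps its natural value.
N_3 = N_2 - 2·N_1 + 6  [with N_2=-3, N_1=3]  = -3
N_4 = max(N_2, N_3) - 5  [with N_2=-3, N_3=-3]  = -8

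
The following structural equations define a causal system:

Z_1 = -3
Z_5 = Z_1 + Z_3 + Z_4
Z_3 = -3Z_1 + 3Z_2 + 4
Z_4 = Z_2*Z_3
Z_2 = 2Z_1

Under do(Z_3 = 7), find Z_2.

-6

Under do(Z_3=7), the mechanism Z_3 = -3Z_1 + 3Z_2 + 4 is discarded; Z_3 is fixed at 7.
Since Z_2 is not a descendant of the intervened variable, it is unaffected.
Z_2 = 2Z_1  [with Z_1=-3]  = -6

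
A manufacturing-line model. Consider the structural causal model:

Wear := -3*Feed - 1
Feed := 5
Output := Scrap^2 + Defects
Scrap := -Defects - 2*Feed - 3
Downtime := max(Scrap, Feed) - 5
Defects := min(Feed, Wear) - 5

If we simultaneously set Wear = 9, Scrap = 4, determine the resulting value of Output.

Setting Wear = 9, Scrap = 4 by intervention discards those variables' equations.
Defects = min(Feed, Wear) - 5  [with Feed=5, Wear=9]  = 0
Output = Scrap^2 + Defects  [with Scrap=4, Defects=0]  = 16

16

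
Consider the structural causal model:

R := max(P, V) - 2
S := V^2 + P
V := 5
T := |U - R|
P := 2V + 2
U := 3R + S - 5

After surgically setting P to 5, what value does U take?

do(P=5) replaces the equation P := 2V + 2 with the constant P = 5.
R = max(P, V) - 2  [with P=5, V=5]  = 3
S = V^2 + P  [with V=5, P=5]  = 30
U = 3R + S - 5  [with R=3, S=30]  = 34

34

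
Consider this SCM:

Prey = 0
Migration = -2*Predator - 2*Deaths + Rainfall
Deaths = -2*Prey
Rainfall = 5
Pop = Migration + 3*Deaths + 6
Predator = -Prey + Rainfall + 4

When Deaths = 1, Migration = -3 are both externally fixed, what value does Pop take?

6

The joint intervention fixes Deaths = 1, Migration = -3, removing each variable's own equation.
Pop = Migration + 3*Deaths + 6  [with Migration=-3, Deaths=1]  = 6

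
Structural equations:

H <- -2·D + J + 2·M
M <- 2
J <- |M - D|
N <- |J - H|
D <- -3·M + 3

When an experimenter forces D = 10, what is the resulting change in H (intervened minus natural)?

-23

Under do(D=10), the mechanism D <- -3·M + 3 is discarded; D is fixed at 10.
J = |M - D|  [with M=2, D=10]  = 8
H = -2·D + J + 2·M  [with D=10, J=8, M=2]  = -8
Without intervention: D = -3·M + 3  [with M=2]  = -3; J = |M - D|  [with M=2, D=-3]  = 5; H = -2·D + J + 2·M  [with D=-3, J=5, M=2]  = 15.
Change = -8 − 15 = -23.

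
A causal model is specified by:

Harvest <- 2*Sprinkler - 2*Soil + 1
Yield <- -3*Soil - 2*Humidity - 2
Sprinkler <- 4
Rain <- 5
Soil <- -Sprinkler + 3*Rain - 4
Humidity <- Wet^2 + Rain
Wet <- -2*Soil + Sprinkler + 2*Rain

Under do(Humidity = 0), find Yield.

-23

The intervention breaks the incoming arrows to Humidity: Humidity <- Wet^2 + Rain no longer applies, and Humidity = 0.
Soil = -Sprinkler + 3*Rain - 4  [with Sprinkler=4, Rain=5]  = 7
Yield = -3*Soil - 2*Humidity - 2  [with Soil=7, Humidity=0]  = -23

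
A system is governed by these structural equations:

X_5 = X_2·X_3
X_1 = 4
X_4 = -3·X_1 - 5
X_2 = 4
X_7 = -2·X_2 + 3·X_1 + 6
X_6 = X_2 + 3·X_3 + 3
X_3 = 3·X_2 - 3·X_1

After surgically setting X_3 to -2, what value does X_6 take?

The intervention breaks the incoming arrows to X_3: X_3 = 3·X_2 - 3·X_1 no longer applies, and X_3 = -2.
X_6 = X_2 + 3·X_3 + 3  [with X_2=4, X_3=-2]  = 1

1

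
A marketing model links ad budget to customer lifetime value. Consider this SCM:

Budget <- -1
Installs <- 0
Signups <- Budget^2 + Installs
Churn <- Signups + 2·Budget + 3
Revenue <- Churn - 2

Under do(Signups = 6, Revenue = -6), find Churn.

7

The joint intervention fixes Signups = 6, Revenue = -6, removing each variable's own equation.
Churn = Signups + 2·Budget + 3  [with Signups=6, Budget=-1]  = 7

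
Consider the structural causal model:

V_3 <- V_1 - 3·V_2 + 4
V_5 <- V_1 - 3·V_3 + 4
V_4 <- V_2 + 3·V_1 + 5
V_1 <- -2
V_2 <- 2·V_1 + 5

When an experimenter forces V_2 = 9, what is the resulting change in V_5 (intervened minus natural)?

72

do(V_2=9) replaces the equation V_2 <- 2·V_1 + 5 with the constant V_2 = 9.
V_3 = V_1 - 3·V_2 + 4  [with V_1=-2, V_2=9]  = -25
V_5 = V_1 - 3·V_3 + 4  [with V_1=-2, V_3=-25]  = 77
Without intervention: V_2 = 2·V_1 + 5  [with V_1=-2]  = 1; V_3 = V_1 - 3·V_2 + 4  [with V_1=-2, V_2=1]  = -1; V_5 = V_1 - 3·V_3 + 4  [with V_1=-2, V_3=-1]  = 5.
Change = 77 − 5 = 72.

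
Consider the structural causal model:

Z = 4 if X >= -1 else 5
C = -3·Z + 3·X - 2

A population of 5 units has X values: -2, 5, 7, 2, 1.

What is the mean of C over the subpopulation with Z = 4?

-2.75

Observing Z=4 restricts to units where Z's equation naturally yields 4: X ∈ {5, 7, 2, 1}. In that subpopulation C = 1, 7, -8, -11, mean -2.75.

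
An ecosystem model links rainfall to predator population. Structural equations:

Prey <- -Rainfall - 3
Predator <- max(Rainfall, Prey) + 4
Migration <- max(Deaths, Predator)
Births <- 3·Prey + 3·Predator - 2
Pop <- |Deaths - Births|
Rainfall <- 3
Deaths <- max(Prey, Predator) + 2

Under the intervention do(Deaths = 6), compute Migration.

7

The intervention breaks the incoming arrows to Deaths: Deaths <- max(Prey, Predator) + 2 no longer applies, and Deaths = 6.
Prey = -Rainfall - 3  [with Rainfall=3]  = -6
Predator = max(Rainfall, Prey) + 4  [with Rainfall=3, Prey=-6]  = 7
Migration = max(Deaths, Predator)  [with Deaths=6, Predator=7]  = 7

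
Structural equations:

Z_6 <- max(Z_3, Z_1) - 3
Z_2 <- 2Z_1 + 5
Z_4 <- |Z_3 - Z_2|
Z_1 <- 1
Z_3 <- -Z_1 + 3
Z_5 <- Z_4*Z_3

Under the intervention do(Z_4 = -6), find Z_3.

Under do(Z_4=-6), the mechanism Z_4 <- |Z_3 - Z_2| is discarded; Z_4 is fixed at -6.
Since Z_3 is not a descendant of the intervened variable, it is unaffected.
Z_3 = -Z_1 + 3  [with Z_1=1]  = 2

2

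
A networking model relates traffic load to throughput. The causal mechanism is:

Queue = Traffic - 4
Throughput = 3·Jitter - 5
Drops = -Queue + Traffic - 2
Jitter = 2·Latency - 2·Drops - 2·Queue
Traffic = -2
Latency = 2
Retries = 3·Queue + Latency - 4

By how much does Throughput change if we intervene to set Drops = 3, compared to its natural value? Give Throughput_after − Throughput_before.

The intervention breaks the incoming arrows to Drops: Drops = -Queue + Traffic - 2 no longer applies, and Drops = 3.
Queue = Traffic - 4  [with Traffic=-2]  = -6
Jitter = 2·Latency - 2·Drops - 2·Queue  [with Latency=2, Drops=3, Queue=-6]  = 10
Throughput = 3·Jitter - 5  [with Jitter=10]  = 25
Without intervention: Queue = Traffic - 4  [with Traffic=-2]  = -6; Drops = -Queue + Traffic - 2  [with Queue=-6, Traffic=-2]  = 2; Jitter = 2·Latency - 2·Drops - 2·Queue  [with Latency=2, Drops=2, Queue=-6]  = 12; Throughput = 3·Jitter - 5  [with Jitter=12]  = 31.
Change = 25 − 31 = -6.

-6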